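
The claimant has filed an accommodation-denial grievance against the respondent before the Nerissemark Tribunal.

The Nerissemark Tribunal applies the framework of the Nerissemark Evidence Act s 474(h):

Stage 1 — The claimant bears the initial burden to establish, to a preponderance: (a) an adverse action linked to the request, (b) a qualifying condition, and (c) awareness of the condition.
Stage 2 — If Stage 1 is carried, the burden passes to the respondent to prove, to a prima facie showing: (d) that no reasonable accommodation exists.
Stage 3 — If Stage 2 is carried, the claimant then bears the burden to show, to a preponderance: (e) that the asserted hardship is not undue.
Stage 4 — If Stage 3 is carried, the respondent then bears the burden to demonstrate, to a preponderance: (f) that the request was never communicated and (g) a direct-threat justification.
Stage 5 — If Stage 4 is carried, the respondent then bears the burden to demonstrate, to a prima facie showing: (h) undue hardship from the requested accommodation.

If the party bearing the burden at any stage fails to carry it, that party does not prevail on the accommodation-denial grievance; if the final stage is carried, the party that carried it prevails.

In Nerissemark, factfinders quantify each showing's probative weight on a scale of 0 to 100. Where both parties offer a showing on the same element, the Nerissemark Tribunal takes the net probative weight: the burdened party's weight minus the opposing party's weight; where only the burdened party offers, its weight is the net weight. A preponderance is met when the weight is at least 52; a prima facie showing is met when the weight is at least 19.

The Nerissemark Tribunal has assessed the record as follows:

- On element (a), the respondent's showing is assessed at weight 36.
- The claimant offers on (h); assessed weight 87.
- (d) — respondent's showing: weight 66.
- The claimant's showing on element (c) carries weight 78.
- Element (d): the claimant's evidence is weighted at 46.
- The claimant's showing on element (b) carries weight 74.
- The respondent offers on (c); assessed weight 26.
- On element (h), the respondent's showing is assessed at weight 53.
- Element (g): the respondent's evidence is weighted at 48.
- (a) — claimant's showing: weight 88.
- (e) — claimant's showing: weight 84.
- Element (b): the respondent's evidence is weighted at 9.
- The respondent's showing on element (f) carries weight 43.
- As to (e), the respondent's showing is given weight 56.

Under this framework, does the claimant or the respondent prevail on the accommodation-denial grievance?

Stage 1 (claimant, a preponderance, weight is at least 52): (a) net 88−36=52 ≥ 52 — meets; (b) net 74−9=65 ≥ 52 — meets; (c) net 78−26=52 ≥ 52 — meets.
  All elements met. The burden passes to the respondent.
Stage 2 (respondent, a prima facie showing, weight is at least 19): (d) net 66−46=20 ≥ 19 — meets.
  The respondent carries Stage 2; the claimant now bears the burden.
Stage 3 (claimant, a preponderance, weight is at least 52): (e) net 84−56=28 < 52 — fails.
  Not every element is met, so the claimant fails to carry Stage 3.
The analysis ends at Stage 3; the respondent prevails.

respondent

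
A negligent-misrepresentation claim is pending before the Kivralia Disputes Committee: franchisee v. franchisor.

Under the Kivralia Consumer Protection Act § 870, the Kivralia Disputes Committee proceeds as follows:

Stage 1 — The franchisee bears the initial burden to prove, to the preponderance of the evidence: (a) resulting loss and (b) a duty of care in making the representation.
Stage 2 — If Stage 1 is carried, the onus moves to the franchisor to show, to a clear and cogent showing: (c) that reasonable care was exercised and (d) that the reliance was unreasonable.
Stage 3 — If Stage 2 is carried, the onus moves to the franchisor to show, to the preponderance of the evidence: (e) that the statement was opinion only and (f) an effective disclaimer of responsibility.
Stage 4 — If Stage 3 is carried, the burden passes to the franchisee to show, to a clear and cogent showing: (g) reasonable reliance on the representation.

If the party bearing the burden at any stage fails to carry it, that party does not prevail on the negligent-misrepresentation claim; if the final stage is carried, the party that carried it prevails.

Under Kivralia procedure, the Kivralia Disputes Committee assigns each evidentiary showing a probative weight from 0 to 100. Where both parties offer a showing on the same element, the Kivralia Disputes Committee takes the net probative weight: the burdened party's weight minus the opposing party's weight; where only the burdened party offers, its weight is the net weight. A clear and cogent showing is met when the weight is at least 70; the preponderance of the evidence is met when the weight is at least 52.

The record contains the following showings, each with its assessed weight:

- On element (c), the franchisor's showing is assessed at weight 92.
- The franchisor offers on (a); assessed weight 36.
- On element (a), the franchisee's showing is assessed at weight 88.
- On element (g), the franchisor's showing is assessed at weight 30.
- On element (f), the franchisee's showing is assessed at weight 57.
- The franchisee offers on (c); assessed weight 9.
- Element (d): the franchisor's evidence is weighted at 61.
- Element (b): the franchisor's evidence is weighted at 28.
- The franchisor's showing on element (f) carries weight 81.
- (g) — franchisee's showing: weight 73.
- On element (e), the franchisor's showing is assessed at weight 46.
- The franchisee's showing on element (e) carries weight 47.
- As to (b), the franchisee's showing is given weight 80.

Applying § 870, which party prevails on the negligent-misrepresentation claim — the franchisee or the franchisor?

franchisee

At Stage 1 the franchisee must meet the preponderance of the evidence (weight is at least 52): on (a) the weight is 88 less the opposing 36 gives net 52, which does reach 52, so (a) meets the standard; on (b) the weight is 80 less the opposing 28 gives net 52, ≥ 52, so (b) meets the standard.
  The franchisee carries Stage 1; the franchisor now bears the burden.
At Stage 2 the franchisor must meet a clear and cogent showing (weight is at least 70): on (c) the weight is 92 less the opposing 9 gives net 83, which does reach 70, so (c) meets the standard; on (d) the weight is 61, which does not reach 70, so (d) does not meet the standard.
  The franchisor does not carry Stage 2.
So the franchisee prevails.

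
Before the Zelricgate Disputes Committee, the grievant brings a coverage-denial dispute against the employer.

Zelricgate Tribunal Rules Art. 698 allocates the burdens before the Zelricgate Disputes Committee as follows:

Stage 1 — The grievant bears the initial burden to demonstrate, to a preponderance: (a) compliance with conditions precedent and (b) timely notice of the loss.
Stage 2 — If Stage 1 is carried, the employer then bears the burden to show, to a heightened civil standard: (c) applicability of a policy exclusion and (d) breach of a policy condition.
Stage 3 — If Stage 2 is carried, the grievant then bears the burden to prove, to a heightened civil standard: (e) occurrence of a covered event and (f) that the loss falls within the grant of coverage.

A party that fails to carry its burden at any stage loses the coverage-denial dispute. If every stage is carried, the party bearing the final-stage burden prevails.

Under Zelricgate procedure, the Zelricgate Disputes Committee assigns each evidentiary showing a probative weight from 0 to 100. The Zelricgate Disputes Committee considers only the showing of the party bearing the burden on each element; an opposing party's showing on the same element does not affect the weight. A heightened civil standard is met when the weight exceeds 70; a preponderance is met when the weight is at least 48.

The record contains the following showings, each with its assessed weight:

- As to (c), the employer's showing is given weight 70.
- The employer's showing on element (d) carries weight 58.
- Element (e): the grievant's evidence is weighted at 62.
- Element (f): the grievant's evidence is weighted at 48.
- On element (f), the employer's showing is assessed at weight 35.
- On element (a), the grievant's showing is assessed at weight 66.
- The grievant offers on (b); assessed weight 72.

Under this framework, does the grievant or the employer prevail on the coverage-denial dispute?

grievant

At Stage 1 the grievant must meet a preponderance (weight is at least 48): on (a) the weight is 66, ≥ 48, so (a) meets the standard; on (b) the weight is 72, which does reach 48, so (b) meets the standard.
  All elements met. The burden passes to the employer.
At Stage 2 the employer must meet a heightened civil standard (weight exceeds 70): on (c) the weight is 70, ≤ 70, so (c) does not meet the standard; on (d) the weight is 58, which does not exceed 70, so (d) does not meet the standard.
  The employer does not carry Stage 2.
The analysis ends at Stage 2; the grievant prevails.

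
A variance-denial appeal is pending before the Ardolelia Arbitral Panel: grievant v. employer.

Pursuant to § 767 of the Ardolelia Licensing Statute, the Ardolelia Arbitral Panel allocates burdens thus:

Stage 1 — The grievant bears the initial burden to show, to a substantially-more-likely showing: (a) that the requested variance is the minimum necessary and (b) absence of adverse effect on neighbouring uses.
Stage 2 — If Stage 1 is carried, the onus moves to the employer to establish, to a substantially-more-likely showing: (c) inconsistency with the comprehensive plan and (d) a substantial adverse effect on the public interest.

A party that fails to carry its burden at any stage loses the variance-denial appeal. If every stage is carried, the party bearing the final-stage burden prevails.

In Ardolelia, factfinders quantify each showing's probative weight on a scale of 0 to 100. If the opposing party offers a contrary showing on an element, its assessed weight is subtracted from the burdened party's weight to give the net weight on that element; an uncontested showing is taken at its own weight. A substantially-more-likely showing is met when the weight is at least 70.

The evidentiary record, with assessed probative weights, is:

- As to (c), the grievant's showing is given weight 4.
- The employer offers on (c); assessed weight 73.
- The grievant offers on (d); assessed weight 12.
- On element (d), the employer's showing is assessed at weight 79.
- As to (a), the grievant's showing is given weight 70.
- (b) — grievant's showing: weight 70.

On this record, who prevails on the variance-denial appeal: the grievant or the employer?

grievant

Stage 1 (grievant, a substantially-more-likely showing, weight is at least 70): (a) 70 ≥ 70 — meets; (b) 70 ≥ 70 — meets.
  All elements met. The burden passes to the employer.
Stage 2 (employer, a substantially-more-likely showing, weight is at least 70): (c) net 73−4=69 < 70 — fails; (d) net 79−12=67 < 70 — fails.
  The employer does not carry Stage 2.
The grievant prevails.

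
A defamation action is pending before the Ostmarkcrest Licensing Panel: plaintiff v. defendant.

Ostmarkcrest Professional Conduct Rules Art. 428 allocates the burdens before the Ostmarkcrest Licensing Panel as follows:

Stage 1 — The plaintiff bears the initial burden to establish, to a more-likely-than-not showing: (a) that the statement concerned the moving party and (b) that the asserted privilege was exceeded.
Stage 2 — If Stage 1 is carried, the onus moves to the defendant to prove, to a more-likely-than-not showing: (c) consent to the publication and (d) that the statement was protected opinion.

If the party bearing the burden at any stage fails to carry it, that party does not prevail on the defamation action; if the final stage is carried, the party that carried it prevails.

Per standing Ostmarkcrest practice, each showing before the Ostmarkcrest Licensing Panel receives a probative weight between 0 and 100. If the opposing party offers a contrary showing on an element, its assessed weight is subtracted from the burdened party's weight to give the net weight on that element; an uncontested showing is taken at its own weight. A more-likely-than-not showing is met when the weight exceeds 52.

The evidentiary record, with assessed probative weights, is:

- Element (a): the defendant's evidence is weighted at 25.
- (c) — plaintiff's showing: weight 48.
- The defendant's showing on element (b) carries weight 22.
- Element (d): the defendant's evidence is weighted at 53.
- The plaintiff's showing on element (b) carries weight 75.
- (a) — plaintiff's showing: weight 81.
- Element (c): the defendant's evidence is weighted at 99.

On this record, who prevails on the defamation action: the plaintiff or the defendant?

Stage 1 — burden on plaintiff; standard: a more-likely-than-not showing (weight exceeds 52).
    (a): 81 − 25 = 56 > 52 [met]
    (b): 75 − 22 = 53 > 52 [met]
  All elements met. The burden passes to the defendant.
Stage 2 — burden on defendant; standard: a more-likely-than-not showing (weight exceeds 52).
    (c): 99 − 48 = 51 ≤ 52 [not met]
    (d): 53 > 52 [met]
  Not every element is met, so the defendant fails to carry Stage 2.
The analysis ends at Stage 2; the plaintiff prevails.

plaintiff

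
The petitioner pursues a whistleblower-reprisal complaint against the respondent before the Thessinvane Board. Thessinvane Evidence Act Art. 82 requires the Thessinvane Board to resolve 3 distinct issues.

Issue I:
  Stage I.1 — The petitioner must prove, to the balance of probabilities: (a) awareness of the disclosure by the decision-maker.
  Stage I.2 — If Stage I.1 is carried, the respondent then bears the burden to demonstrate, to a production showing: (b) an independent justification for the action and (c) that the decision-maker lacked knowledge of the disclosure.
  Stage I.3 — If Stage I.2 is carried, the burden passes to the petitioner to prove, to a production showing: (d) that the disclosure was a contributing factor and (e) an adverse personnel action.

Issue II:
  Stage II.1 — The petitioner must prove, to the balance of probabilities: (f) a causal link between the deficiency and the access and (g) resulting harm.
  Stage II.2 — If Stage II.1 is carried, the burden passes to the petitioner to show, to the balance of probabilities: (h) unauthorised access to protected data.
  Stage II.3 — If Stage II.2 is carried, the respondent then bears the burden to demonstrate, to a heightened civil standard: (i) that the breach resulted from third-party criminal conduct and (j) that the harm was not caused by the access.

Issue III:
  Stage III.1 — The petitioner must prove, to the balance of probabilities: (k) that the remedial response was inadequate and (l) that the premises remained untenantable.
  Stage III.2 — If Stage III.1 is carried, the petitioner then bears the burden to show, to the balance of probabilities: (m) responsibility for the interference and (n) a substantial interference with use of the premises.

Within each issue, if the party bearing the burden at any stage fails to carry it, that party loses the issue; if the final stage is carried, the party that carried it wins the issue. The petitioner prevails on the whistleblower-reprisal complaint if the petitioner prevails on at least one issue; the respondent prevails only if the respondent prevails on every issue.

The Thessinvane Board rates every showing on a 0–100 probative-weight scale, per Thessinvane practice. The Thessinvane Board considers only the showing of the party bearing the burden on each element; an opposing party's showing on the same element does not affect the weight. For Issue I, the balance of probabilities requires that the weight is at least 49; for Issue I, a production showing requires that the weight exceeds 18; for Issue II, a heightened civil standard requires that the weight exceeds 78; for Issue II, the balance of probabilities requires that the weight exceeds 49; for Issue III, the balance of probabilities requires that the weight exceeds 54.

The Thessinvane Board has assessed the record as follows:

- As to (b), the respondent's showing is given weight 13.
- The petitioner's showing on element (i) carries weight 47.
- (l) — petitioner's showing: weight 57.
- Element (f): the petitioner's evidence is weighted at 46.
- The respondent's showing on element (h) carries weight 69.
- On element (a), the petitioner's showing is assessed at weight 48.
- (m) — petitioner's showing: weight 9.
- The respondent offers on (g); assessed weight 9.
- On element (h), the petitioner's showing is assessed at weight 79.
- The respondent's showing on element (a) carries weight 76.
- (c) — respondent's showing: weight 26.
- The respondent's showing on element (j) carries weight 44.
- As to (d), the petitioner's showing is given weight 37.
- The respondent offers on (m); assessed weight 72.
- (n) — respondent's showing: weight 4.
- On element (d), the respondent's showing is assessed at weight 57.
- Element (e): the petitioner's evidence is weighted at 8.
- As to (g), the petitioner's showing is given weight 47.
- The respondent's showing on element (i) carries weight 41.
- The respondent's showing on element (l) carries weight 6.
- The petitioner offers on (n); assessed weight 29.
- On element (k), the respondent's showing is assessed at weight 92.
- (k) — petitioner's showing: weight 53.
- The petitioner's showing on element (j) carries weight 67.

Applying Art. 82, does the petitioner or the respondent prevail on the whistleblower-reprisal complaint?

respondent

— Issue I —
Stage I.1 (petitioner, the balance of probabilities, weight is at least 49): (a) 48 (respondent's 76 disregarded) < 49 — fails.
  Stage I.1 not carried; the petitioner fails its burden.
So the respondent prevails on this issue.
— Issue II —
Stage II.1 — burden on petitioner; standard: the balance of probabilities (weight exceeds 49).
    (f): 46 ≤ 49 [not met]
    (g): 47 (respondent's 9 disregarded) ≤ 49 [not met]
  Not every element is met, so the petitioner fails to carry Stage II.1.
The respondent prevails on this issue.
— Issue III —
Stage III.1 (petitioner, the balance of probabilities, weight exceeds 54): (k) 53 (respondent's 92 disregarded) ≤ 54 — fails; (l) 57 (respondent's 6 disregarded) > 54 — meets.
  The petitioner does not carry Stage III.1.
So the respondent prevails on this issue.
Per-issue: Issue I → respondent; Issue II → respondent; Issue III → respondent. The petitioner must prevail on at least one issue; overall, the respondent prevails.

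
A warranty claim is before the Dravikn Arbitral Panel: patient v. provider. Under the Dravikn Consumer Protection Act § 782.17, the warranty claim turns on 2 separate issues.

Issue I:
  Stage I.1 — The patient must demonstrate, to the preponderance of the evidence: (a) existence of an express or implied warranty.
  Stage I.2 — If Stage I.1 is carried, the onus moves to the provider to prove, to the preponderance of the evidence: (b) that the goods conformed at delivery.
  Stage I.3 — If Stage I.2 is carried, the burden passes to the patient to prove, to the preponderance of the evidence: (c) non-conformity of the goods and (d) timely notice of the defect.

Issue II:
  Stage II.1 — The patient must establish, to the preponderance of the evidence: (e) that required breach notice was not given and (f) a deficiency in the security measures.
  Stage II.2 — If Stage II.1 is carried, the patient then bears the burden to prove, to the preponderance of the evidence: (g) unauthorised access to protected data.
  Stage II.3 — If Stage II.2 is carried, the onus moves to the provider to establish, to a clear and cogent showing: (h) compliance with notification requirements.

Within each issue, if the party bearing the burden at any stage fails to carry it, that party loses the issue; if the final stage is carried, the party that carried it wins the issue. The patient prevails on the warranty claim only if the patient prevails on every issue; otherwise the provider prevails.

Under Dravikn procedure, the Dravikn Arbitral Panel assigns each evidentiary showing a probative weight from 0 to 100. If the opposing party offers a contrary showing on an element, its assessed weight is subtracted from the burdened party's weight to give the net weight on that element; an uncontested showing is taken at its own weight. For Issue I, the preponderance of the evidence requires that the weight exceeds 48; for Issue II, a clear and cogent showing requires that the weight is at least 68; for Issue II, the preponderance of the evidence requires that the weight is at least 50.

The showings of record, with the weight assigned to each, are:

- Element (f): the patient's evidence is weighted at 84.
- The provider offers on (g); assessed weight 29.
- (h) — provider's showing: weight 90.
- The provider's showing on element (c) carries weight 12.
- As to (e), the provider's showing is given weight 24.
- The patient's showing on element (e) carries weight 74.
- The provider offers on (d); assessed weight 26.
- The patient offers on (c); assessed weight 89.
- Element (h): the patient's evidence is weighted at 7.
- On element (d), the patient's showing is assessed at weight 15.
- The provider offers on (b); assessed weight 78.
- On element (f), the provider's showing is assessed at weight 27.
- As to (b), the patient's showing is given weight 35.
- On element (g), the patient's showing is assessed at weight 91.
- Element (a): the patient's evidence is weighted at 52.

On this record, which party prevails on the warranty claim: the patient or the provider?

provider

— Issue I —
Stage I.1 — burden on patient; standard: the preponderance of the evidence (weight exceeds 48).
    (a): 52 > 48 [met]
  The patient carries Stage I.1; the provider now bears the burden.
Stage I.2 — burden on provider; standard: the preponderance of the evidence (weight exceeds 48).
    (b): 78 − 35 = 43 ≤ 48 [not met]
  The provider does not carry Stage I.2.
The patient prevails on this issue.
— Issue II —
At Stage II.1 the patient must meet the preponderance of the evidence (weight is at least 50): on (e) the weight is 74 less the opposing 24 gives net 50, ≥ 50, so (e) meets the standard; on (f) the weight is 84 less the opposing 27 gives net 57, ≥ 50, so (f) meets the standard.
  All elements met. The patient retains the burden for Stage II.2.
At Stage II.2 the patient must meet the preponderance of the evidence (weight is at least 50): on (g) the weight is 91 less the opposing 29 gives net 62, ≥ 50, so (g) meets the standard.
  Stage II.2 is satisfied; the onus moves to the provider.
At Stage II.3 the provider must meet a clear and cogent showing (weight is at least 68): on (h) the weight is 90 less the opposing 7 gives net 83, ≥ 68, so (h) meets the standard.
  The provider carries the last stage.
Every stage carried; the provider prevails on this issue.
Per-issue: Issue I → patient; Issue II → provider. The patient must prevail on every issue; overall, the provider prevails.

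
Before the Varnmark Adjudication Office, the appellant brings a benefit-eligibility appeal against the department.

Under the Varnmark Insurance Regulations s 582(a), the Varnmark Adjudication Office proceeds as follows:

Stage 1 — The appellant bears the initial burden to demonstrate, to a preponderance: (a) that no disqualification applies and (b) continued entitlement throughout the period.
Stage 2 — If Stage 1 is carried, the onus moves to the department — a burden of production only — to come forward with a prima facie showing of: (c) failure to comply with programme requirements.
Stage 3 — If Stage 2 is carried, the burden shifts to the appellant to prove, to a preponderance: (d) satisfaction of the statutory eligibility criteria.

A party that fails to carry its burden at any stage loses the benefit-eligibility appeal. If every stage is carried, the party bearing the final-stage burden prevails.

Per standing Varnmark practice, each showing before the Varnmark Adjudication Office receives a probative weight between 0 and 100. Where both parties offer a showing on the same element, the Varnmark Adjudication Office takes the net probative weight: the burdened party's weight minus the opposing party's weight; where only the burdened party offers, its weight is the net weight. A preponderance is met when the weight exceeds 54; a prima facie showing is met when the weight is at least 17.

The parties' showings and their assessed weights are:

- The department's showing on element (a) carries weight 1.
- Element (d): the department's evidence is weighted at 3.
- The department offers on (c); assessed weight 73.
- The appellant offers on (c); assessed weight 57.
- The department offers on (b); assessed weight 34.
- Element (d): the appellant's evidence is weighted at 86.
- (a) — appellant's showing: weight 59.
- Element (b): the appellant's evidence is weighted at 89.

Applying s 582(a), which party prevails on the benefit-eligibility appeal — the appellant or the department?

appellant

Stage 1 — burden on appellant; standard: a preponderance (weight exceeds 54).
    (a): 59 − 1 = 58 > 54 [met]
    (b): 89 − 34 = 55 > 54 [met]
  Stage 1 carried; the burden shifts to the department.
Stage 2 — burden on department; standard: a prima facie showing (weight is at least 17).
    (c): 73 − 57 = 16 < 17 [not met]
  Not every element is met, so the department fails to carry Stage 2.
The analysis ends at Stage 2; the appellant prevails.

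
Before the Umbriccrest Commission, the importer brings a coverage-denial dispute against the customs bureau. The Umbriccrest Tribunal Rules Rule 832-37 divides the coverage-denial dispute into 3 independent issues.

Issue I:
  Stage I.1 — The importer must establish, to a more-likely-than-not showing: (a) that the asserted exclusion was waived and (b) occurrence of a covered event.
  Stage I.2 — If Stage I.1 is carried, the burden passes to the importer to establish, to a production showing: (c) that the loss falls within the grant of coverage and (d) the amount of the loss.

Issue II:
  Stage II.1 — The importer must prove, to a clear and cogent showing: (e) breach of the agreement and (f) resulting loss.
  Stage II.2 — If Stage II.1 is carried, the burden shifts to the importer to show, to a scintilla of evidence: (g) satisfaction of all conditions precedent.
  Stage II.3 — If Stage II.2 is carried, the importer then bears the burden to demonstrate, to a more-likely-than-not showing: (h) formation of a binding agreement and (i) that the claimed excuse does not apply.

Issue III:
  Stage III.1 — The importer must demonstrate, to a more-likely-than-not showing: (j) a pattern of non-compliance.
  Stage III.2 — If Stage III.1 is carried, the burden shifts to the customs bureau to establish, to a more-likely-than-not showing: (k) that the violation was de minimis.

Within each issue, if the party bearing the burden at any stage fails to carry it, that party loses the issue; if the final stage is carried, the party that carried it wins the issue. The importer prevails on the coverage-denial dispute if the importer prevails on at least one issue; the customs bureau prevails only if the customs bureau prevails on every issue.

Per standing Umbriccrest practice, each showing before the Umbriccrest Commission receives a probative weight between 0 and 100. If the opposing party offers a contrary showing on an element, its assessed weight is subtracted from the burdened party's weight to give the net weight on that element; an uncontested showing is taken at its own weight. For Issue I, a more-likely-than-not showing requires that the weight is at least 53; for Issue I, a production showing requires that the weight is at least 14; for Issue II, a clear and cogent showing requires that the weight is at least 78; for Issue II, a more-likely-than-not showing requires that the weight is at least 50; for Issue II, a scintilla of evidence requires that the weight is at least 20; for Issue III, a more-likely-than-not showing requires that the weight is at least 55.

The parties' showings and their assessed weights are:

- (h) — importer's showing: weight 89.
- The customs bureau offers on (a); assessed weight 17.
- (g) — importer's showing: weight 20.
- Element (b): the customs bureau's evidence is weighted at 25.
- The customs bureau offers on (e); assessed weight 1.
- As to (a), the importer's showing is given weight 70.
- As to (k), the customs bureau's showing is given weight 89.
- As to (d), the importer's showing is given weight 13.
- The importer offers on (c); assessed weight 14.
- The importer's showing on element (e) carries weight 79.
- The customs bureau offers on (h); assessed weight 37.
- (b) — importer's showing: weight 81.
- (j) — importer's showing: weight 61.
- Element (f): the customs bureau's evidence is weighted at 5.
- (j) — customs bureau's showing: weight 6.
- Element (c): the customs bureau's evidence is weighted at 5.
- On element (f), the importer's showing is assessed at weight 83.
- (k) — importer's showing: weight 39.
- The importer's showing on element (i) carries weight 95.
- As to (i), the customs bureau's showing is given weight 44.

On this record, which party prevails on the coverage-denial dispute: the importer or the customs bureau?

— Issue I —
At Stage I.1 the importer must meet a more-likely-than-not showing (weight is at least 53): on (a) the weight is 70 less the opposing 17 gives net 53, ≥ 53, so (a) meets the standard; on (b) the weight is 81 less the opposing 25 gives net 56, which does reach 53, so (b) meets the standard.
  All elements met. The importer retains the burden for Stage I.2.
At Stage I.2 the importer must meet a production showing (weight is at least 14): on (c) the weight is 14 less the opposing 5 gives net 9, which does not reach 14, so (c) does not meet the standard; on (d) the weight is 13, which does not reach 14, so (d) does not meet the standard.
  Not every element is met, so the importer fails to carry Stage I.2.
The customs bureau prevails on this issue.
— Issue II —
Stage II.1 — burden on importer; standard: a clear and cogent showing (weight is at least 78).
    (e): 79 − 1 = 78 ≥ 78 [met]
    (f): 83 − 5 = 78 ≥ 78 [met]
  Stage II.1 is satisfied; the importer continues to bear the burden.
Stage II.2 — burden on importer; standard: a scintilla of evidence (weight is at least 20).
    (g): 20 ≥ 20 [met]
  Stage II.2 carried; the burden remains with the importer.
Stage II.3 — burden on importer; standard: a more-likely-than-not showing (weight is at least 50).
    (h): 89 − 37 = 52 ≥ 50 [met]
    (i): 95 − 44 = 51 ≥ 50 [met]
  The importer carries the last stage.
With every stage satisfied, the importer prevails on this issue.
— Issue III —
Stage III.1 — burden on importer; standard: a more-likely-than-not showing (weight is at least 55).
    (j): 61 − 6 = 55 ≥ 55 [met]
  All elements met. The burden passes to the customs bureau.
Stage III.2 — burden on customs bureau; standard: a more-likely-than-not showing (weight is at least 55).
    (k): 89 − 39 = 50 < 55 [not met]
  The customs bureau does not carry Stage III.2.
The analysis ends at Stage III.2; the importer prevails on this issue.
Per-issue: Issue I → customs bureau; Issue II → importer; Issue III → importer. The importer must prevail on at least one issue; overall, the importer prevails.

importer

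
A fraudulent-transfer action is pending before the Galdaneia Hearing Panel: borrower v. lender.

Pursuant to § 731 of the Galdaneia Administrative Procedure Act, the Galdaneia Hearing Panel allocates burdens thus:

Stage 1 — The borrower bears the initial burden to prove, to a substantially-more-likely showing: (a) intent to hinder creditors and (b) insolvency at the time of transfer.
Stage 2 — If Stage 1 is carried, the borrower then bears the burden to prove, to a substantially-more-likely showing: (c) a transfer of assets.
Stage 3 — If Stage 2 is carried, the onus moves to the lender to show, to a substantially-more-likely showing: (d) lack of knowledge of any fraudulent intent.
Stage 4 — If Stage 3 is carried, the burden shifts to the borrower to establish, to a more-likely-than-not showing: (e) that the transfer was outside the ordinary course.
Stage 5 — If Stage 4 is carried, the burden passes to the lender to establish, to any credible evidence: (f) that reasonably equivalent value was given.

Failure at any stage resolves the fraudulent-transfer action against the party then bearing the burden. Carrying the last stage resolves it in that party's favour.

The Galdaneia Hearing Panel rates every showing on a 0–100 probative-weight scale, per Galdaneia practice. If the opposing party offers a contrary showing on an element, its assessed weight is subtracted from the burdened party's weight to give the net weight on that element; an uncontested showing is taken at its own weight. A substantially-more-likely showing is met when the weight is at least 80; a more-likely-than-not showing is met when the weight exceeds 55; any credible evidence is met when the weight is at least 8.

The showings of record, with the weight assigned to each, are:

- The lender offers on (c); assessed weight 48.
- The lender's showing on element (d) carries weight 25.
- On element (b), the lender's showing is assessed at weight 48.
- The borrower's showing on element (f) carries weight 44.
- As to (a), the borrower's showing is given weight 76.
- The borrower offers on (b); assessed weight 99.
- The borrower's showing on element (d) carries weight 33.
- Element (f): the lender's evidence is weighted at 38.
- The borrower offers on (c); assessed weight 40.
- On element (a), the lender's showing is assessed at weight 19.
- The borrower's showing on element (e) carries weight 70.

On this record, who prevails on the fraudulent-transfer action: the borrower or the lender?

Stage 1 (borrower, a substantially-more-likely showing, weight is at least 80): (a) net 76−19=57 < 80 — fails; (b) net 99−48=51 < 80 — fails.
  Stage 1 not carried; the borrower fails its burden.
The analysis ends at Stage 1; the lender prevails.

lender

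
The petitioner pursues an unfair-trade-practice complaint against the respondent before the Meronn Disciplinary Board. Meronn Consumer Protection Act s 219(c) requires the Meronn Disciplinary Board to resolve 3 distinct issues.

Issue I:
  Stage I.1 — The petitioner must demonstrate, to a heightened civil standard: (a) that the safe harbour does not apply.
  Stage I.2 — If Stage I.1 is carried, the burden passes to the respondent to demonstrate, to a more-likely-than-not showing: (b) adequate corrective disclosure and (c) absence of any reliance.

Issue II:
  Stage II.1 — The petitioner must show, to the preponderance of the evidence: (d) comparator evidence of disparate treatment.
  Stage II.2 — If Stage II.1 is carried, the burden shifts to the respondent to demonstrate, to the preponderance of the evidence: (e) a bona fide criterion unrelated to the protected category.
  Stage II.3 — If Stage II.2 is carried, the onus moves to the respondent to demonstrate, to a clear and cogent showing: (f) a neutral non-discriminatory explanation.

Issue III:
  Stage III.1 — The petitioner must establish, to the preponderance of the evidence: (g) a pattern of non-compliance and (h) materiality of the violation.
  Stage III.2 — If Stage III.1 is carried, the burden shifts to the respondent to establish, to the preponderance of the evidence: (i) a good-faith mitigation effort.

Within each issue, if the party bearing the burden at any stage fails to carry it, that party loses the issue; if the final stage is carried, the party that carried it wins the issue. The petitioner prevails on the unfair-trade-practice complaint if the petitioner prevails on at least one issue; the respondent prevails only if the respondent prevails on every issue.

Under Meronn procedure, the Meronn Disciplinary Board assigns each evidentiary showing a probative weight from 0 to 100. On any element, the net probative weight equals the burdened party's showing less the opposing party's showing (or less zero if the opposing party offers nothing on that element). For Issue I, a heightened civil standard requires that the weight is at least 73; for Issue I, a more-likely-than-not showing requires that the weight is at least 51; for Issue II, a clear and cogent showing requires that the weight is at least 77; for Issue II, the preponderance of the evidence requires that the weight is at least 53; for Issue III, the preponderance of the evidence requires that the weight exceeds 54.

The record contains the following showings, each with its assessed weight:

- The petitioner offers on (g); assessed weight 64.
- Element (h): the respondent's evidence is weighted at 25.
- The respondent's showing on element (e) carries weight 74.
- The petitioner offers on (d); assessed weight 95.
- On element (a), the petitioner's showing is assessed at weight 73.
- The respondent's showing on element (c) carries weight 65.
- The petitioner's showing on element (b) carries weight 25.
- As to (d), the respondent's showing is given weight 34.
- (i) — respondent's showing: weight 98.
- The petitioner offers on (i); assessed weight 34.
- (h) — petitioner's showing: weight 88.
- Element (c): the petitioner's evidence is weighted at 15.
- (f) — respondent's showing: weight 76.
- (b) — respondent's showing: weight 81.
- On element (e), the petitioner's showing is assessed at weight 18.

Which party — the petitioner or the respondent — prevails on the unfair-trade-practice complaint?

— Issue I —
Stage I.1 (petitioner, a heightened civil standard, weight is at least 73): (a) 73 ≥ 73 — meets.
  All elements met. The burden passes to the respondent.
Stage I.2 (respondent, a more-likely-than-not showing, weight is at least 51): (b) net 81−25=56 ≥ 51 — meets; (c) net 65−15=50 < 51 — fails.
  The respondent does not carry Stage I.2.
The analysis ends at Stage I.2; the petitioner prevails on this issue.
— Issue II —
Stage II.1 (petitioner, the preponderance of the evidence, weight is at least 53): (d) net 95−34=61 ≥ 53 — meets.
  Stage II.1 carried; the burden shifts to the respondent.
Stage II.2 (respondent, the preponderance of the evidence, weight is at least 53): (e) net 74−18=56 ≥ 53 — meets.
  All elements met. The respondent retains the burden for Stage II.3.
Stage II.3 (respondent, a clear and cogent showing, weight is at least 77): (f) 76 < 77 — fails.
  Stage II.3 not carried; the respondent fails its burden.
The analysis ends at Stage II.3; the petitioner prevails on this issue.
— Issue III —
Stage III.1 — burden on petitioner; standard: the preponderance of the evidence (weight exceeds 54).
    (g): 64 > 54 [met]
    (h): 88 − 25 = 63 > 54 [met]
  All elements met. The burden passes to the respondent.
Stage III.2 — burden on respondent; standard: the preponderance of the evidence (weight exceeds 54).
    (i): 98 − 34 = 64 > 54 [met]
  The respondent carries the last stage.
All stages carried — the respondent prevails on this issue.
Per-issue: Issue I → petitioner; Issue II → petitioner; Issue III → respondent. The petitioner must prevail on at least one issue; overall, the petitioner prevails.

petitioner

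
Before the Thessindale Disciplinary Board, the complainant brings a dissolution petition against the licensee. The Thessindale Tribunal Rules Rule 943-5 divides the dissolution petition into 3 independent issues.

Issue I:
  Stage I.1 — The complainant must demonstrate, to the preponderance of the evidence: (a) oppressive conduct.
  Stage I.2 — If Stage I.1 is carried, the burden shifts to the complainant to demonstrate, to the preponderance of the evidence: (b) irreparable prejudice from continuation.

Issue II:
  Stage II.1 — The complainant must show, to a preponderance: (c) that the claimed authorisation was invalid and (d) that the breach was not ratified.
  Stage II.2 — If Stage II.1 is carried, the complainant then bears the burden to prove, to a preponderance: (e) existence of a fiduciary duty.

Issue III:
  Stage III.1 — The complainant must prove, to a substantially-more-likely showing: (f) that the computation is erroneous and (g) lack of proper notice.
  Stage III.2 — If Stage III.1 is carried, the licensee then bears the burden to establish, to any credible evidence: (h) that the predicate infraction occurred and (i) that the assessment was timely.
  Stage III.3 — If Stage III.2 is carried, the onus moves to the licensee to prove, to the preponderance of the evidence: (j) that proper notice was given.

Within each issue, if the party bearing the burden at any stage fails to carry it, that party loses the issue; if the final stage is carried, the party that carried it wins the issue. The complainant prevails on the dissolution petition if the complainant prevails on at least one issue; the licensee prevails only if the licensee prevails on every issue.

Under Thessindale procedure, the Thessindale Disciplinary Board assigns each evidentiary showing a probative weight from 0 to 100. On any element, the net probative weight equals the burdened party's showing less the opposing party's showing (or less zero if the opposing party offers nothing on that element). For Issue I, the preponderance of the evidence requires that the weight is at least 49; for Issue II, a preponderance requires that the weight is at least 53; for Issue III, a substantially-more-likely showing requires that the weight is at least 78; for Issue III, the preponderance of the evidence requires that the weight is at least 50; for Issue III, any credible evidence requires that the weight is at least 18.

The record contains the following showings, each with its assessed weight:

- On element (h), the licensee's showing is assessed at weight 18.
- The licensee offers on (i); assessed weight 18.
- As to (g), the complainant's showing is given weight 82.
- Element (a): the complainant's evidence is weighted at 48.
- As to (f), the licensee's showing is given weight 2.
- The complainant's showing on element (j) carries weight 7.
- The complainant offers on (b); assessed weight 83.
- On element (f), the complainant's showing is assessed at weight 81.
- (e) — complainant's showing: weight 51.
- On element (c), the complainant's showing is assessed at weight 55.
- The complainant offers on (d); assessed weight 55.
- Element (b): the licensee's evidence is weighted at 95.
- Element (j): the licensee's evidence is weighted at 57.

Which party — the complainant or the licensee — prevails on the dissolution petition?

— Issue I —
Stage I.1 (complainant, the preponderance of the evidence, weight is at least 49): (a) 48 < 49 — fails.
  Stage I.1 not carried; the complainant fails its burden.
The licensee prevails on this issue.
— Issue II —
At Stage II.1 the complainant must meet a preponderance (weight is at least 53): on (c) the weight is 55, which does reach 53, so (c) meets the standard; on (d) the weight is 55, ≥ 53, so (d) meets the standard.
  All elements met. The complainant retains the burden for Stage II.2.
At Stage II.2 the complainant must meet a preponderance (weight is at least 53): on (e) the weight is 51, < 53, so (e) does not meet the standard.
  Stage II.2 not carried; the complainant fails its burden.
The analysis ends at Stage II.2; the licensee prevails on this issue.
— Issue III —
At Stage III.1 the complainant must meet a substantially-more-likely showing (weight is at least 78): on (f) the weight is 81 less the opposing 2 gives net 79, ≥ 78, so (f) meets the standard; on (g) the weight is 82, ≥ 78, so (g) meets the standard.
  Stage III.1 carried; the burden shifts to the licensee.
At Stage III.2 the licensee must meet any credible evidence (weight is at least 18): on (h) the weight is 18, ≥ 18, so (h) meets the standard; on (i) the weight is 18, which does reach 18, so (i) meets the standard.
  All elements met. The licensee retains the burden for Stage III.3.
At Stage III.3 the licensee must meet the preponderance of the evidence (weight is at least 50): on (j) the weight is 57 less the opposing 7 gives net 50, which does reach 50, so (j) meets the standard.
  Stage III.3 carried; the final stage is satisfied.
Every stage carried; the licensee prevails on this issue.
Per-issue: Issue I → licensee; Issue II → licensee; Issue III → licensee. The complainant must prevail on at least one issue; overall, the licensee prevails.

licensee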